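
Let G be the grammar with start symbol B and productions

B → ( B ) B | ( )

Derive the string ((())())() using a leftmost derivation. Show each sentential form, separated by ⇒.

B⇒(B)B⇒((B)B)B⇒((())B)B⇒((())())B⇒((())())()

B ⇒ (B)B   [B → ( B ) B]
(B)B ⇒ ((B)B)B   [B → ( B ) B]
((B)B)B ⇒ ((())B)B   [B → ( )]
((())B)B ⇒ ((())())B   [B → ( )]
((())())B ⇒ ((())())()   [B → ( )]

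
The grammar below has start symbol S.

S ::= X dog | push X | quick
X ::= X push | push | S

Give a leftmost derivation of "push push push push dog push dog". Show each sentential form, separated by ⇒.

S ⇒ X dog ⇒ S dog ⇒ push X dog ⇒ push X push dog ⇒ push S push dog ⇒ push X dog push dog ⇒ push X push dog push dog ⇒ push S push dog push dog ⇒ push push X push dog push dog ⇒ push push push push dog push dog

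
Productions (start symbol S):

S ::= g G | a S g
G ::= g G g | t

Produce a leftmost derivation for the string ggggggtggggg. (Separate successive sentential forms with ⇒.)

S⇒gG⇒ggGg⇒gggGgg⇒ggggGggg⇒gggggGgggg⇒ggggggGggggg⇒ggggggtggggg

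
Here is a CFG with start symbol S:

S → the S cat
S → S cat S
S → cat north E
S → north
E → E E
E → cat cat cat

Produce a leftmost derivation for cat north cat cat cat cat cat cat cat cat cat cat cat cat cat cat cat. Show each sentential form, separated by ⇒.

S ⇒ cat north E   [S → cat north E]
cat north E ⇒ cat north E E   [E → E E]
cat north E E ⇒ cat north E E E   [E → E E]
cat north E E E ⇒ cat north E E E E   [E → E E]
cat north E E E E ⇒ cat north cat cat cat E E E   [E → cat cat cat]
cat north cat cat cat E E E ⇒ cat north cat cat cat E E E E   [E → E E]
cat north cat cat cat E E E E ⇒ cat north cat cat cat cat cat cat E E E   [E → cat cat cat]
cat north cat cat cat cat cat cat E E E ⇒ cat north cat cat cat cat cat cat cat cat cat E E   [E → cat cat cat]
cat north cat cat cat cat cat cat cat cat cat E E ⇒ cat north cat cat cat cat cat cat cat cat cat cat cat cat E   [E → cat cat cat]
cat north cat cat cat cat cat cat cat cat cat cat cat cat E ⇒ cat north cat cat cat cat cat cat cat cat cat cat cat cat cat cat cat   [E → cat cat cat]

S ⇒ cat north E ⇒ cat north E E ⇒ cat north E E E ⇒ cat north E E E E ⇒ cat north cat cat cat E E E ⇒ cat north cat cat cat E E E E ⇒ cat north cat cat cat cat cat cat E E E ⇒ cat north cat cat cat cat cat cat cat cat cat E E ⇒ cat north cat cat cat cat cat cat cat cat cat cat cat cat E ⇒ cat north cat cat cat cat cat cat cat cat cat cat cat cat cat cat cat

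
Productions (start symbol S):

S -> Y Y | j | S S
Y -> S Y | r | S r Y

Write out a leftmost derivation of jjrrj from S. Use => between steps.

S => SS   [S -> S S]
SS => jS   [S -> j]
jS => jSS   [S -> S S]
jSS => jYYS   [S -> Y Y]
jYYS => jSYYS   [Y -> S Y]
jSYYS => jjYYS   [S -> j]
jjYYS => jjrYS   [Y -> r]
jjrYS => jjrrS   [Y -> r]
jjrrS => jjrrj   [S -> j]

S => SS => jS => jSS => jYYS => jSYYS => jjYYS => jjrYS => jjrrS => jjrrj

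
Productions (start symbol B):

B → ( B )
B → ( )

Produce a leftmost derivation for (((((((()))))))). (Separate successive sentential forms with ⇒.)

B ⇒ (B)   [B → ( B )]
(B) ⇒ ((B))   [B → ( B )]
((B)) ⇒ (((B)))   [B → ( B )]
(((B))) ⇒ ((((B))))   [B → ( B )]
((((B)))) ⇒ (((((B)))))   [B → ( B )]
(((((B))))) ⇒ ((((((B))))))   [B → ( B )]
((((((B)))))) ⇒ (((((((B)))))))   [B → ( B )]
(((((((B))))))) ⇒ (((((((())))))))   [B → ( )]

B ⇒ (B) ⇒ ((B)) ⇒ (((B))) ⇒ ((((B)))) ⇒ (((((B))))) ⇒ ((((((B)))))) ⇒ (((((((B))))))) ⇒ (((((((())))))))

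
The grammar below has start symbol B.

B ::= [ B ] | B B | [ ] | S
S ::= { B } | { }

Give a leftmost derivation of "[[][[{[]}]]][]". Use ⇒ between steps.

B ⇒ BB   [B ::= B B]
BB ⇒ [B]B   [B ::= [ B ]]
[B]B ⇒ [BB]B   [B ::= B B]
[BB]B ⇒ [[]B]B   [B ::= [ ]]
[[]B]B ⇒ [[][B]]B   [B ::= [ B ]]
[[][B]]B ⇒ [[][[B]]]B   [B ::= [ B ]]
[[][[B]]]B ⇒ [[][[S]]]B   [B ::= S]
[[][[S]]]B ⇒ [[][[{B}]]]B   [S ::= { B }]
[[][[{B}]]]B ⇒ [[][[{[]}]]]B   [B ::= [ ]]
[[][[{[]}]]]B ⇒ [[][[{[]}]]][]   [B ::= [ ]]

B⇒BB⇒[B]B⇒[BB]B⇒[[]B]B⇒[[][B]]B⇒[[][[B]]]B⇒[[][[S]]]B⇒[[][[{B}]]]B⇒[[][[{[]}]]]B⇒[[][[{[]}]]][]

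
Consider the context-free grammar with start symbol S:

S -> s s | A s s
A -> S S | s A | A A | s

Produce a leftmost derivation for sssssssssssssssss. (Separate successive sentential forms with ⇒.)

S ⇒ Ass   [S -> A s s]
Ass ⇒ sAss   [A -> s A]
sAss ⇒ sSSss   [A -> S S]
sSSss ⇒ sAssSss   [S -> A s s]
sAssSss ⇒ sSSssSss   [A -> S S]
sSSssSss ⇒ sssSssSss   [S -> s s]
sssSssSss ⇒ sssAssssSss   [S -> A s s]
sssAssssSss ⇒ sssSSssssSss   [A -> S S]
sssSSssssSss ⇒ sssAssSssssSss   [S -> A s s]
sssAssSssssSss ⇒ sssAAssSssssSss   [A -> A A]
sssAAssSssssSss ⇒ ssssAssSssssSss   [A -> s]
ssssAssSssssSss ⇒ sssssssSssssSss   [A -> s]
sssssssSssssSss ⇒ sssssssssssssSss   [S -> s s]
sssssssssssssSss ⇒ sssssssssssssssss   [S -> s s]

S ⇒ Ass ⇒ sAss ⇒ sSSss ⇒ sAssSss ⇒ sSSssSss ⇒ sssSssSss ⇒ sssAssssSss ⇒ sssSSssssSss ⇒ sssAssSssssSss ⇒ sssAAssSssssSss ⇒ ssssAssSssssSss ⇒ sssssssSssssSss ⇒ sssssssssssssSss ⇒ sssssssssssssssss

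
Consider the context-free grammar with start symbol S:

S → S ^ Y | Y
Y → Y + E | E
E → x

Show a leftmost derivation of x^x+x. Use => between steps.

S => S^Y => Y^Y => E^Y => x^Y => x^Y+E => x^E+E => x^x+E => x^x+x

S => S^Y   [S → S ^ Y]
S^Y => Y^Y   [S → Y]
Y^Y => E^Y   [Y → E]
E^Y => x^Y   [E → x]
x^Y => x^Y+E   [Y → Y + E]
x^Y+E => x^E+E   [Y → E]
x^E+E => x^x+E   [E → x]
x^x+E => x^x+x   [E → x]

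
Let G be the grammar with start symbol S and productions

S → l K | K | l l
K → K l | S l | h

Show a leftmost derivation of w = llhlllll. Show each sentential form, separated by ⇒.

S ⇒ lK   [S → l K]
lK ⇒ lSl   [K → S l]
lSl ⇒ llKl   [S → l K]
llKl ⇒ llKll   [K → K l]
llKll ⇒ llKlll   [K → K l]
llKlll ⇒ llKllll   [K → K l]
llKllll ⇒ llKlllll   [K → K l]
llKlllll ⇒ llhlllll   [K → h]

S ⇒ lK ⇒ lSl ⇒ llKl ⇒ llKll ⇒ llKlll ⇒ llKllll ⇒ llKlllll ⇒ llhlllll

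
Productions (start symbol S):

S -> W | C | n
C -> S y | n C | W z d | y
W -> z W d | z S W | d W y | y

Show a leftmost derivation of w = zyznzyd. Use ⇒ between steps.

S ⇒ W ⇒ zSW ⇒ zWW ⇒ zyW ⇒ zyzSW ⇒ zyznW ⇒ zyznzWd ⇒ zyznzyd

S ⇒ W   [S -> W]
W ⇒ zSW   [W -> z S W]
zSW ⇒ zWW   [S -> W]
zWW ⇒ zyW   [W -> y]
zyW ⇒ zyzSW   [W -> z S W]
zyzSW ⇒ zyznW   [S -> n]
zyznW ⇒ zyznzWd   [W -> z W d]
zyznzWd ⇒ zyznzyd   [W -> y]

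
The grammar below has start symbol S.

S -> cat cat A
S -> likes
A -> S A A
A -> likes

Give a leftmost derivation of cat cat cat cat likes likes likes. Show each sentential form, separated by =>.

S => cat cat A   [S -> cat cat A]
cat cat A => cat cat S A A   [A -> S A A]
cat cat S A A => cat cat cat cat A A A   [S -> cat cat A]
cat cat cat cat A A A => cat cat cat cat likes A A   [A -> likes]
cat cat cat cat likes A A => cat cat cat cat likes likes A   [A -> likes]
cat cat cat cat likes likes A => cat cat cat cat likes likes likes   [A -> likes]

S => cat cat A => cat cat S A A => cat cat cat cat A A A => cat cat cat cat likes A A => cat cat cat cat likes likes A => cat cat cat cat likes likes likes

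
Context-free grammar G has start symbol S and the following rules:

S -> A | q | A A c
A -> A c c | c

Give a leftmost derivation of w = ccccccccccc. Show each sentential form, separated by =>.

S=>AAc=>AccAc=>AccccAc=>AccccccAc=>cccccccAc=>cccccccAccc=>ccccccccccc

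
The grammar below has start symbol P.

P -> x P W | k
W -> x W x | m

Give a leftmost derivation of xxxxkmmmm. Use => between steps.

P => xPW => xxPWW => xxxPWWW => xxxxPWWWW => xxxxkWWWW => xxxxkmWWW => xxxxkmmWW => xxxxkmmmW => xxxxkmmmm

P => xPW   [P -> x P W]
xPW => xxPWW   [P -> x P W]
xxPWW => xxxPWWW   [P -> x P W]
xxxPWWW => xxxxPWWWW   [P -> x P W]
xxxxPWWWW => xxxxkWWWW   [P -> k]
xxxxkWWWW => xxxxkmWWW   [W -> m]
xxxxkmWWW => xxxxkmmWW   [W -> m]
xxxxkmmWW => xxxxkmmmW   [W -> m]
xxxxkmmmW => xxxxkmmmm   [W -> m]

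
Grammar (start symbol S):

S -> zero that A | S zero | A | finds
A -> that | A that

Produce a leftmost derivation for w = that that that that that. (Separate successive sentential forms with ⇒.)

S ⇒ A   [S -> A]
A ⇒ A that   [A -> A that]
A that ⇒ A that that   [A -> A that]
A that that ⇒ A that that that   [A -> A that]
A that that that ⇒ A that that that that   [A -> A that]
A that that that that ⇒ that that that that that   [A -> that]

S ⇒ A ⇒ A that ⇒ A that that ⇒ A that that that ⇒ A that that that that ⇒ that that that that that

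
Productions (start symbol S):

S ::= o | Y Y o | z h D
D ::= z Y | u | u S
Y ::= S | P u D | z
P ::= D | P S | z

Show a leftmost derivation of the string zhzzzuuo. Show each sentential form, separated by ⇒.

S ⇒ YYo   [S ::= Y Y o]
YYo ⇒ SYo   [Y ::= S]
SYo ⇒ zhDYo   [S ::= z h D]
zhDYo ⇒ zhzYYo   [D ::= z Y]
zhzYYo ⇒ zhzzYo   [Y ::= z]
zhzzYo ⇒ zhzzPuDo   [Y ::= P u D]
zhzzPuDo ⇒ zhzzzuDo   [P ::= z]
zhzzzuDo ⇒ zhzzzuuo   [D ::= u]

S ⇒ YYo ⇒ SYo ⇒ zhDYo ⇒ zhzYYo ⇒ zhzzYo ⇒ zhzzPuDo ⇒ zhzzzuDo ⇒ zhzzzuuo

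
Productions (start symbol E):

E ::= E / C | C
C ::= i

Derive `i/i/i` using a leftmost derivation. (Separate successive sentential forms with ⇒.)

E⇒E/C⇒E/C/C⇒C/C/C⇒i/C/C⇒i/i/C⇒i/i/i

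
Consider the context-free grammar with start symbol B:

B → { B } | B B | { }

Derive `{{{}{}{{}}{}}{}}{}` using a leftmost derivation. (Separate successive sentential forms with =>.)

B => BB => {B}B => {BB}B => {{B}B}B => {{BB}B}B => {{{}B}B}B => {{{}BB}B}B => {{{}{}B}B}B => {{{}{}BB}B}B => {{{}{}{B}B}B}B => {{{}{}{{}}B}B}B => {{{}{}{{}}{}}B}B => {{{}{}{{}}{}}{}}B => {{{}{}{{}}{}}{}}{}

B => BB   [B → B B]
BB => {B}B   [B → { B }]
{B}B => {BB}B   [B → B B]
{BB}B => {{B}B}B   [B → { B }]
{{B}B}B => {{BB}B}B   [B → B B]
{{BB}B}B => {{{}B}B}B   [B → { }]
{{{}B}B}B => {{{}BB}B}B   [B → B B]
{{{}BB}B}B => {{{}{}B}B}B   [B → { }]
{{{}{}B}B}B => {{{}{}BB}B}B   [B → B B]
{{{}{}BB}B}B => {{{}{}{B}B}B}B   [B → { B }]
{{{}{}{B}B}B}B => {{{}{}{{}}B}B}B   [B → { }]
{{{}{}{{}}B}B}B => {{{}{}{{}}{}}B}B   [B → { }]
{{{}{}{{}}{}}B}B => {{{}{}{{}}{}}{}}B   [B → { }]
{{{}{}{{}}{}}{}}B => {{{}{}{{}}{}}{}}{}   [B → { }]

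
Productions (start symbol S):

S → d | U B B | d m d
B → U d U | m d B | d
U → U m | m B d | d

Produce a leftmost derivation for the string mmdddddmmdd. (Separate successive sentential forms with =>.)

S => UBB => UmBB => UmmBB => mBdmmBB => mUdUdmmBB => mmBddUdmmBB => mmdddUdmmBB => mmdddddmmBB => mmdddddmmdB => mmdddddmmdd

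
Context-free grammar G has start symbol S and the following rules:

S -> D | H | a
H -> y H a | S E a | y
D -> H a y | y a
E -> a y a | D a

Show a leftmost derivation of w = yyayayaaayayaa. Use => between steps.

S=>H=>SEa=>HEa=>yHaEa=>ySEaaEa=>yDEaaEa=>yHayEaaEa=>yyayEaaEa=>yyayayaaaEa=>yyayayaaaDaa=>yyayayaaaHayaa=>yyayayaaayayaa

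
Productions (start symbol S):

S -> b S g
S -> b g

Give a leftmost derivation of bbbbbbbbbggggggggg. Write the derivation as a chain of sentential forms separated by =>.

S => bSg => bbSgg => bbbSggg => bbbbSgggg => bbbbbSggggg => bbbbbbSgggggg => bbbbbbbSggggggg => bbbbbbbbSgggggggg => bbbbbbbbbggggggggg

S => bSg   [S -> b S g]
bSg => bbSgg   [S -> b S g]
bbSgg => bbbSggg   [S -> b S g]
bbbSggg => bbbbSgggg   [S -> b S g]
bbbbSgggg => bbbbbSggggg   [S -> b S g]
bbbbbSggggg => bbbbbbSgggggg   [S -> b S g]
bbbbbbSgggggg => bbbbbbbSggggggg   [S -> b S g]
bbbbbbbSggggggg => bbbbbbbbSgggggggg   [S -> b S g]
bbbbbbbbSgggggggg => bbbbbbbbbggggggggg   [S -> b g]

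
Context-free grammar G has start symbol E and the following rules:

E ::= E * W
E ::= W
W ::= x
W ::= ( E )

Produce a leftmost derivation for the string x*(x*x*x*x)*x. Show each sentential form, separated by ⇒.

E ⇒ E*W   [E ::= E * W]
E*W ⇒ E*W*W   [E ::= E * W]
E*W*W ⇒ W*W*W   [E ::= W]
W*W*W ⇒ x*W*W   [W ::= x]
x*W*W ⇒ x*(E)*W   [W ::= ( E )]
x*(E)*W ⇒ x*(E*W)*W   [E ::= E * W]
x*(E*W)*W ⇒ x*(E*W*W)*W   [E ::= E * W]
x*(E*W*W)*W ⇒ x*(E*W*W*W)*W   [E ::= E * W]
x*(E*W*W*W)*W ⇒ x*(W*W*W*W)*W   [E ::= W]
x*(W*W*W*W)*W ⇒ x*(x*W*W*W)*W   [W ::= x]
x*(x*W*W*W)*W ⇒ x*(x*x*W*W)*W   [W ::= x]
x*(x*x*W*W)*W ⇒ x*(x*x*x*W)*W   [W ::= x]
x*(x*x*x*W)*W ⇒ x*(x*x*x*x)*W   [W ::= x]
x*(x*x*x*x)*W ⇒ x*(x*x*x*x)*x   [W ::= x]

E ⇒ E*W ⇒ E*W*W ⇒ W*W*W ⇒ x*W*W ⇒ x*(E)*W ⇒ x*(E*W)*W ⇒ x*(E*W*W)*W ⇒ x*(E*W*W*W)*W ⇒ x*(W*W*W*W)*W ⇒ x*(x*W*W*W)*W ⇒ x*(x*x*W*W)*W ⇒ x*(x*x*x*W)*W ⇒ x*(x*x*x*x)*W ⇒ x*(x*x*x*x)*x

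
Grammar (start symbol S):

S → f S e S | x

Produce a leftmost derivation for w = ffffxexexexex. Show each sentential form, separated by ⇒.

S ⇒ fSeS   [S → f S e S]
fSeS ⇒ ffSeSeS   [S → f S e S]
ffSeSeS ⇒ fffSeSeSeS   [S → f S e S]
fffSeSeSeS ⇒ ffffSeSeSeSeS   [S → f S e S]
ffffSeSeSeSeS ⇒ ffffxeSeSeSeS   [S → x]
ffffxeSeSeSeS ⇒ ffffxexeSeSeS   [S → x]
ffffxexeSeSeS ⇒ ffffxexexeSeS   [S → x]
ffffxexexeSeS ⇒ ffffxexexexeS   [S → x]
ffffxexexexeS ⇒ ffffxexexexex   [S → x]

S ⇒ fSeS ⇒ ffSeSeS ⇒ fffSeSeSeS ⇒ ffffSeSeSeSeS ⇒ ffffxeSeSeSeS ⇒ ffffxexeSeSeS ⇒ ffffxexexeSeS ⇒ ffffxexexexeS ⇒ ffffxexexexex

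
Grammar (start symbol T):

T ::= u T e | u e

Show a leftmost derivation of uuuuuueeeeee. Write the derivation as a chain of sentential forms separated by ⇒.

T ⇒ uTe ⇒ uuTee ⇒ uuuTeee ⇒ uuuuTeeee ⇒ uuuuuTeeeee ⇒ uuuuuueeeeee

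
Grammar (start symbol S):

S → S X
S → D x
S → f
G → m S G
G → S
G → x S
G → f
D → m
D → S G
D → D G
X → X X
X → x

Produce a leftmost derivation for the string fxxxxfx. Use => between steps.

S => Dx   [S → D x]
Dx => SGx   [D → S G]
SGx => SXGx   [S → S X]
SXGx => fXGx   [S → f]
fXGx => fXXGx   [X → X X]
fXXGx => fXXXGx   [X → X X]
fXXXGx => fXXXXGx   [X → X X]
fXXXXGx => fxXXXGx   [X → x]
fxXXXGx => fxxXXGx   [X → x]
fxxXXGx => fxxxXGx   [X → x]
fxxxXGx => fxxxxGx   [X → x]
fxxxxGx => fxxxxfx   [G → f]

S => Dx => SGx => SXGx => fXGx => fXXGx => fXXXGx => fXXXXGx => fxXXXGx => fxxXXGx => fxxxXGx => fxxxxGx => fxxxxfx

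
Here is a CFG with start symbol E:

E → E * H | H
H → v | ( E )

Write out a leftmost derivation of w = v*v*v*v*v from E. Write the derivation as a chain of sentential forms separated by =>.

E => E*H   [E → E * H]
E*H => E*H*H   [E → E * H]
E*H*H => E*H*H*H   [E → E * H]
E*H*H*H => E*H*H*H*H   [E → E * H]
E*H*H*H*H => H*H*H*H*H   [E → H]
H*H*H*H*H => v*H*H*H*H   [H → v]
v*H*H*H*H => v*v*H*H*H   [H → v]
v*v*H*H*H => v*v*v*H*H   [H → v]
v*v*v*H*H => v*v*v*v*H   [H → v]
v*v*v*v*H => v*v*v*v*v   [H → v]

E => E*H => E*H*H => E*H*H*H => E*H*H*H*H => H*H*H*H*H => v*H*H*H*H => v*v*H*H*H => v*v*v*H*H => v*v*v*v*H => v*v*v*v*v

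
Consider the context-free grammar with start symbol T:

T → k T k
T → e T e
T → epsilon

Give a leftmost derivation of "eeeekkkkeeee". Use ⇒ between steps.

T ⇒ eTe   [T → e T e]
eTe ⇒ eeTee   [T → e T e]
eeTee ⇒ eeeTeee   [T → e T e]
eeeTeee ⇒ eeeeTeeee   [T → e T e]
eeeeTeeee ⇒ eeeekTkeeee   [T → k T k]
eeeekTkeeee ⇒ eeeekkTkkeeee   [T → k T k]
eeeekkTkkeeee ⇒ eeeekkkkeeee   [T → epsilon]

T ⇒ eTe ⇒ eeTee ⇒ eeeTeee ⇒ eeeeTeeee ⇒ eeeekTkeeee ⇒ eeeekkTkkeeee ⇒ eeeekkkkeeee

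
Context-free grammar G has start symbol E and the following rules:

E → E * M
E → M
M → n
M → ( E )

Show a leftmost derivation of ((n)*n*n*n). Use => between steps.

E=>M=>(E)=>(E*M)=>(E*M*M)=>(E*M*M*M)=>(M*M*M*M)=>((E)*M*M*M)=>((M)*M*M*M)=>((n)*M*M*M)=>((n)*n*M*M)=>((n)*n*n*M)=>((n)*n*n*n)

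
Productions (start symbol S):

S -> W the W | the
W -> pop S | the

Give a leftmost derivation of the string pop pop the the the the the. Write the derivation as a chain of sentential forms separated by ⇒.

S ⇒ W the W ⇒ pop S the W ⇒ pop W the W the W ⇒ pop pop S the W the W ⇒ pop pop the the W the W ⇒ pop pop the the the the W ⇒ pop pop the the the the the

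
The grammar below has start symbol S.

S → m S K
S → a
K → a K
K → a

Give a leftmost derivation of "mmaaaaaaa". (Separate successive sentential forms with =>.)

S => mSK   [S → m S K]
mSK => mmSKK   [S → m S K]
mmSKK => mmaKK   [S → a]
mmaKK => mmaaKK   [K → a K]
mmaaKK => mmaaaKK   [K → a K]
mmaaaKK => mmaaaaKK   [K → a K]
mmaaaaKK => mmaaaaaKK   [K → a K]
mmaaaaaKK => mmaaaaaaK   [K → a]
mmaaaaaaK => mmaaaaaaa   [K → a]

S => mSK => mmSKK => mmaKK => mmaaKK => mmaaaKK => mmaaaaKK => mmaaaaaKK => mmaaaaaaK => mmaaaaaaa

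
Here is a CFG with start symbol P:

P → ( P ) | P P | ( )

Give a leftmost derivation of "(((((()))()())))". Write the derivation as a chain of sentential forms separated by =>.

P => (P)   [P → ( P )]
(P) => ((P))   [P → ( P )]
((P)) => (((P)))   [P → ( P )]
(((P))) => (((PP)))   [P → P P]
(((PP))) => (((PPP)))   [P → P P]
(((PPP))) => ((((P)PP)))   [P → ( P )]
((((P)PP))) => (((((P))PP)))   [P → ( P )]
(((((P))PP))) => (((((()))PP)))   [P → ( )]
(((((()))PP))) => (((((()))()P)))   [P → ( )]
(((((()))()P))) => (((((()))()())))   [P → ( )]

P => (P) => ((P)) => (((P))) => (((PP))) => (((PPP))) => ((((P)PP))) => (((((P))PP))) => (((((()))PP))) => (((((()))()P))) => (((((()))()())))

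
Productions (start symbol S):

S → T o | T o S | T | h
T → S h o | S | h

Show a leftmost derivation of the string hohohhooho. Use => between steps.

S => T => Sho => Toho => Shooho => ToShooho => hoShooho => hoToShooho => hohoShooho => hohohhooho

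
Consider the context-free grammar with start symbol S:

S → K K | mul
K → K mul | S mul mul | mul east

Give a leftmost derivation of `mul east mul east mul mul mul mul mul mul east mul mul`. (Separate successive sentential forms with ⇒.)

S ⇒ K K ⇒ K mul K ⇒ K mul mul K ⇒ S mul mul mul mul K ⇒ K K mul mul mul mul K ⇒ mul east K mul mul mul mul K ⇒ mul east K mul mul mul mul mul K ⇒ mul east mul east mul mul mul mul mul K ⇒ mul east mul east mul mul mul mul mul K mul ⇒ mul east mul east mul mul mul mul mul K mul mul ⇒ mul east mul east mul mul mul mul mul mul east mul mul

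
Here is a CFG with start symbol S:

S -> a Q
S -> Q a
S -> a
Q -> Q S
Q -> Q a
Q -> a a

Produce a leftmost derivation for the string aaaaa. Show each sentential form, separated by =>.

S => aQ => aQS => aQSS => aaaSS => aaaaS => aaaaa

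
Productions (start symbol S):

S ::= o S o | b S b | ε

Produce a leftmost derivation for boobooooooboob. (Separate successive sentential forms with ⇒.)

S⇒bSb⇒boSob⇒booSoob⇒boobSboob⇒booboSoboob⇒boobooSooboob⇒booboooSoooboob⇒boobooooooboob

S ⇒ bSb   [S ::= b S b]
bSb ⇒ boSob   [S ::= o S o]
boSob ⇒ booSoob   [S ::= o S o]
booSoob ⇒ boobSboob   [S ::= b S b]
boobSboob ⇒ booboSoboob   [S ::= o S o]
booboSoboob ⇒ boobooSooboob   [S ::= o S o]
boobooSooboob ⇒ booboooSoooboob   [S ::= o S o]
booboooSoooboob ⇒ boobooooooboob   [S ::= ε]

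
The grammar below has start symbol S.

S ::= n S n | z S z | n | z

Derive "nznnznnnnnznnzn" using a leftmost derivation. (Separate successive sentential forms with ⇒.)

S⇒nSn⇒nzSzn⇒nznSnzn⇒nznnSnnzn⇒nznnzSznnzn⇒nznnznSnznnzn⇒nznnznnSnnznnzn⇒nznnznnnnnznnzn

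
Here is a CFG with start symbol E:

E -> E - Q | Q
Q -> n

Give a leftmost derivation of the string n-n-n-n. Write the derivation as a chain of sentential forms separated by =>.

E=>E-Q=>E-Q-Q=>E-Q-Q-Q=>Q-Q-Q-Q=>n-Q-Q-Q=>n-n-Q-Q=>n-n-n-Q=>n-n-n-n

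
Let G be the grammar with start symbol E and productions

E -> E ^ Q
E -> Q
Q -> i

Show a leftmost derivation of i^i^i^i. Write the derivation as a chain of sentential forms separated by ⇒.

E ⇒ E^Q   [E -> E ^ Q]
E^Q ⇒ E^Q^Q   [E -> E ^ Q]
E^Q^Q ⇒ E^Q^Q^Q   [E -> E ^ Q]
E^Q^Q^Q ⇒ Q^Q^Q^Q   [E -> Q]
Q^Q^Q^Q ⇒ i^Q^Q^Q   [Q -> i]
i^Q^Q^Q ⇒ i^i^Q^Q   [Q -> i]
i^i^Q^Q ⇒ i^i^i^Q   [Q -> i]
i^i^i^Q ⇒ i^i^i^i   [Q -> i]

E⇒E^Q⇒E^Q^Q⇒E^Q^Q^Q⇒Q^Q^Q^Q⇒i^Q^Q^Q⇒i^i^Q^Q⇒i^i^i^Q⇒i^i^i^i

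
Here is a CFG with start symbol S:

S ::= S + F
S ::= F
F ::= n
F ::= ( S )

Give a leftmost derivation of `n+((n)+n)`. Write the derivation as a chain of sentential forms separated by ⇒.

S ⇒ S+F ⇒ F+F ⇒ n+F ⇒ n+(S) ⇒ n+(S+F) ⇒ n+(F+F) ⇒ n+((S)+F) ⇒ n+((F)+F) ⇒ n+((n)+F) ⇒ n+((n)+n)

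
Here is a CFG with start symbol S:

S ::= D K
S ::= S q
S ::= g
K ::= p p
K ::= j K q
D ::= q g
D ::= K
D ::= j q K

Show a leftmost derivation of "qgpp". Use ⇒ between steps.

S ⇒ DK ⇒ qgK ⇒ qgpp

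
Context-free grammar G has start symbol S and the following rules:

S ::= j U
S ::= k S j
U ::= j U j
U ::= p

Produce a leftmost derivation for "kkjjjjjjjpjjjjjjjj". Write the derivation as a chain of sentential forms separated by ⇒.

S ⇒ kSj ⇒ kkSjj ⇒ kkjUjj ⇒ kkjjUjjj ⇒ kkjjjUjjjj ⇒ kkjjjjUjjjjj ⇒ kkjjjjjUjjjjjj ⇒ kkjjjjjjUjjjjjjj ⇒ kkjjjjjjjUjjjjjjjj ⇒ kkjjjjjjjpjjjjjjjj

S ⇒ kSj   [S ::= k S j]
kSj ⇒ kkSjj   [S ::= k S j]
kkSjj ⇒ kkjUjj   [S ::= j U]
kkjUjj ⇒ kkjjUjjj   [U ::= j U j]
kkjjUjjj ⇒ kkjjjUjjjj   [U ::= j U j]
kkjjjUjjjj ⇒ kkjjjjUjjjjj   [U ::= j U j]
kkjjjjUjjjjj ⇒ kkjjjjjUjjjjjj   [U ::= j U j]
kkjjjjjUjjjjjj ⇒ kkjjjjjjUjjjjjjj   [U ::= j U j]
kkjjjjjjUjjjjjjj ⇒ kkjjjjjjjUjjjjjjjj   [U ::= j U j]
kkjjjjjjjUjjjjjjjj ⇒ kkjjjjjjjpjjjjjjjj   [U ::= p]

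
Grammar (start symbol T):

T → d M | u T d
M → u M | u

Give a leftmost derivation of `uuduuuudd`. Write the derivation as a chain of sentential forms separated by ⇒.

T ⇒ uTd   [T → u T d]
uTd ⇒ uuTdd   [T → u T d]
uuTdd ⇒ uudMdd   [T → d M]
uudMdd ⇒ uuduMdd   [M → u M]
uuduMdd ⇒ uuduuMdd   [M → u M]
uuduuMdd ⇒ uuduuuMdd   [M → u M]
uuduuuMdd ⇒ uuduuuudd   [M → u]

T ⇒ uTd ⇒ uuTdd ⇒ uudMdd ⇒ uuduMdd ⇒ uuduuMdd ⇒ uuduuuMdd ⇒ uuduuuudd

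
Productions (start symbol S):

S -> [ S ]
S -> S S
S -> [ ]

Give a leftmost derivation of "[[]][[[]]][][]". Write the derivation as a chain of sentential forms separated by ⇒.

S ⇒ SS   [S -> S S]
SS ⇒ SSS   [S -> S S]
SSS ⇒ SSSS   [S -> S S]
SSSS ⇒ [S]SSS   [S -> [ S ]]
[S]SSS ⇒ [[]]SSS   [S -> [ ]]
[[]]SSS ⇒ [[]][S]SS   [S -> [ S ]]
[[]][S]SS ⇒ [[]][[S]]SS   [S -> [ S ]]
[[]][[S]]SS ⇒ [[]][[[]]]SS   [S -> [ ]]
[[]][[[]]]SS ⇒ [[]][[[]]][]S   [S -> [ ]]
[[]][[[]]][]S ⇒ [[]][[[]]][][]   [S -> [ ]]

S ⇒ SS ⇒ SSS ⇒ SSSS ⇒ [S]SSS ⇒ [[]]SSS ⇒ [[]][S]SS ⇒ [[]][[S]]SS ⇒ [[]][[[]]]SS ⇒ [[]][[[]]][]S ⇒ [[]][[[]]][][]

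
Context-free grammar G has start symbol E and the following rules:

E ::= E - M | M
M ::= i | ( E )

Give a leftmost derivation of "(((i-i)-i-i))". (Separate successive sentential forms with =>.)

E => M   [E ::= M]
M => (E)   [M ::= ( E )]
(E) => (M)   [E ::= M]
(M) => ((E))   [M ::= ( E )]
((E)) => ((E-M))   [E ::= E - M]
((E-M)) => ((E-M-M))   [E ::= E - M]
((E-M-M)) => ((M-M-M))   [E ::= M]
((M-M-M)) => (((E)-M-M))   [M ::= ( E )]
(((E)-M-M)) => (((E-M)-M-M))   [E ::= E - M]
(((E-M)-M-M)) => (((M-M)-M-M))   [E ::= M]
(((M-M)-M-M)) => (((i-M)-M-M))   [M ::= i]
(((i-M)-M-M)) => (((i-i)-M-M))   [M ::= i]
(((i-i)-M-M)) => (((i-i)-i-M))   [M ::= i]
(((i-i)-i-M)) => (((i-i)-i-i))   [M ::= i]

E => M => (E) => (M) => ((E)) => ((E-M)) => ((E-M-M)) => ((M-M-M)) => (((E)-M-M)) => (((E-M)-M-M)) => (((M-M)-M-M)) => (((i-M)-M-M)) => (((i-i)-M-M)) => (((i-i)-i-M)) => (((i-i)-i-i))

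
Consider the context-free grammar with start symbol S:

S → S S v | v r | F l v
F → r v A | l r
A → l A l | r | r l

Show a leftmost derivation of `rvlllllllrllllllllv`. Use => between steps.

S=>Flv=>rvAlv=>rvlAllv=>rvllAlllv=>rvlllAllllv=>rvllllAlllllv=>rvlllllAllllllv=>rvllllllAlllllllv=>rvlllllllAllllllllv=>rvlllllllrllllllllv

S => Flv   [S → F l v]
Flv => rvAlv   [F → r v A]
rvAlv => rvlAllv   [A → l A l]
rvlAllv => rvllAlllv   [A → l A l]
rvllAlllv => rvlllAllllv   [A → l A l]
rvlllAllllv => rvllllAlllllv   [A → l A l]
rvllllAlllllv => rvlllllAllllllv   [A → l A l]
rvlllllAllllllv => rvllllllAlllllllv   [A → l A l]
rvllllllAlllllllv => rvlllllllAllllllllv   [A → l A l]
rvlllllllAllllllllv => rvlllllllrllllllllv   [A → r]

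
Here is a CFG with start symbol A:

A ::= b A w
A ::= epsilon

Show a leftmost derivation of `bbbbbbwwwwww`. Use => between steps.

A => bAw   [A ::= b A w]
bAw => bbAww   [A ::= b A w]
bbAww => bbbAwww   [A ::= b A w]
bbbAwww => bbbbAwwww   [A ::= b A w]
bbbbAwwww => bbbbbAwwwww   [A ::= b A w]
bbbbbAwwwww => bbbbbbAwwwwww   [A ::= b A w]
bbbbbbAwwwwww => bbbbbbwwwwww   [A ::= epsilon]

A => bAw => bbAww => bbbAwww => bbbbAwwww => bbbbbAwwwww => bbbbbbAwwwwww => bbbbbbwwwwww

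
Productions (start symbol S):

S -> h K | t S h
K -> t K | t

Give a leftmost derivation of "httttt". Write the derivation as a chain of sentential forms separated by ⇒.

S ⇒ hK ⇒ htK ⇒ httK ⇒ htttK ⇒ httttK ⇒ httttt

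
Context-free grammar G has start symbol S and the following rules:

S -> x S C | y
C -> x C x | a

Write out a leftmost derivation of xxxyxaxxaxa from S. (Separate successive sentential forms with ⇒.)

S ⇒ xSC ⇒ xxSCC ⇒ xxxSCCC ⇒ xxxyCCC ⇒ xxxyxCxCC ⇒ xxxyxaxCC ⇒ xxxyxaxxCxC ⇒ xxxyxaxxaxC ⇒ xxxyxaxxaxa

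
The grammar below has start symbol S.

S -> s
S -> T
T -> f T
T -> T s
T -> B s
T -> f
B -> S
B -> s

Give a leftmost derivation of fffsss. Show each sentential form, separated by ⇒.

S ⇒ T ⇒ Ts ⇒ fTs ⇒ fBss ⇒ fSss ⇒ fTss ⇒ ffTss ⇒ ffTsss ⇒ fffsss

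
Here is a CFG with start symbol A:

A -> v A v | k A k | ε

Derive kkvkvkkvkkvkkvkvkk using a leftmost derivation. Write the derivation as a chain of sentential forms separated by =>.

A => kAk   [A -> k A k]
kAk => kkAkk   [A -> k A k]
kkAkk => kkvAvkk   [A -> v A v]
kkvAvkk => kkvkAkvkk   [A -> k A k]
kkvkAkvkk => kkvkvAvkvkk   [A -> v A v]
kkvkvAvkvkk => kkvkvkAkvkvkk   [A -> k A k]
kkvkvkAkvkvkk => kkvkvkkAkkvkvkk   [A -> k A k]
kkvkvkkAkkvkvkk => kkvkvkkvAvkkvkvkk   [A -> v A v]
kkvkvkkvAvkkvkvkk => kkvkvkkvkAkvkkvkvkk   [A -> k A k]
kkvkvkkvkAkvkkvkvkk => kkvkvkkvkkvkkvkvkk   [A -> ε]

A => kAk => kkAkk => kkvAvkk => kkvkAkvkk => kkvkvAvkvkk => kkvkvkAkvkvkk => kkvkvkkAkkvkvkk => kkvkvkkvAvkkvkvkk => kkvkvkkvkAkvkkvkvkk => kkvkvkkvkkvkkvkvkk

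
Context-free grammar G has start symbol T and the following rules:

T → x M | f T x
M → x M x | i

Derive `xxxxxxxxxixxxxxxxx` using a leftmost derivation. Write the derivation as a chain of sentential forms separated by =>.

T => xM => xxMx => xxxMxx => xxxxMxxx => xxxxxMxxxx => xxxxxxMxxxxx => xxxxxxxMxxxxxx => xxxxxxxxMxxxxxxx => xxxxxxxxxMxxxxxxxx => xxxxxxxxxixxxxxxxx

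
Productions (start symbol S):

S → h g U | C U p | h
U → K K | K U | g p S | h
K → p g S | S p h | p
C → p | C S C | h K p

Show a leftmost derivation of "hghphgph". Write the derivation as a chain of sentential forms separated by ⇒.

S⇒hgU⇒hgKU⇒hgSphU⇒hghphU⇒hghphgpS⇒hghphgph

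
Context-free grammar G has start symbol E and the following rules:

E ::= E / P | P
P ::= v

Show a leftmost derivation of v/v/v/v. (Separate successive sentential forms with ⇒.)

E ⇒ E/P ⇒ E/P/P ⇒ E/P/P/P ⇒ P/P/P/P ⇒ v/P/P/P ⇒ v/v/P/P ⇒ v/v/v/P ⇒ v/v/v/v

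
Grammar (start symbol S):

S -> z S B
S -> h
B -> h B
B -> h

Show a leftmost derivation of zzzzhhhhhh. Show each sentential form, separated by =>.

S => zSB => zzSBB => zzzSBBB => zzzzSBBBB => zzzzhBBBB => zzzzhhBBBB => zzzzhhhBBB => zzzzhhhhBB => zzzzhhhhhB => zzzzhhhhhh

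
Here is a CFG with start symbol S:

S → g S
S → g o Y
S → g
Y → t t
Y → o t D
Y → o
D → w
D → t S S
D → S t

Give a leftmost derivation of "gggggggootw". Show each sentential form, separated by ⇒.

S ⇒ gS ⇒ ggS ⇒ gggS ⇒ ggggS ⇒ gggggS ⇒ ggggggS ⇒ gggggggoY ⇒ gggggggootD ⇒ gggggggootw

S ⇒ gS   [S → g S]
gS ⇒ ggS   [S → g S]
ggS ⇒ gggS   [S → g S]
gggS ⇒ ggggS   [S → g S]
ggggS ⇒ gggggS   [S → g S]
gggggS ⇒ ggggggS   [S → g S]
ggggggS ⇒ gggggggoY   [S → g o Y]
gggggggoY ⇒ gggggggootD   [Y → o t D]
gggggggootD ⇒ gggggggootw   [D → w]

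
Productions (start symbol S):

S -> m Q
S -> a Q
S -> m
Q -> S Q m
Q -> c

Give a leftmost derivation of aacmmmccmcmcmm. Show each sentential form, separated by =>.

S => aQ => aSQm => aaQQm => aacQm => aacSQmm => aacmQQmm => aacmSQmQmm => aacmmQQmQmm => aacmmSQmQmQmm => aacmmmQQmQmQmm => aacmmmcQmQmQmm => aacmmmccmQmQmm => aacmmmccmcmQmm => aacmmmccmcmcmm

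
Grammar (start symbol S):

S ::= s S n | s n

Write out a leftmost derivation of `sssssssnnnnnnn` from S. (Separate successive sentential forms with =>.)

S => sSn => ssSnn => sssSnnn => ssssSnnnn => sssssSnnnnn => ssssssSnnnnnn => sssssssnnnnnnn

S => sSn   [S ::= s S n]
sSn => ssSnn   [S ::= s S n]
ssSnn => sssSnnn   [S ::= s S n]
sssSnnn => ssssSnnnn   [S ::= s S n]
ssssSnnnn => sssssSnnnnn   [S ::= s S n]
sssssSnnnnn => ssssssSnnnnnn   [S ::= s S n]
ssssssSnnnnnn => sssssssnnnnnnn   [S ::= s n]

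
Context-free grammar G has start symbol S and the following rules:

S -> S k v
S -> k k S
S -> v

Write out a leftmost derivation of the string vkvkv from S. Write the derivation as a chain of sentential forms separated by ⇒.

S ⇒ Skv ⇒ Skvkv ⇒ vkvkv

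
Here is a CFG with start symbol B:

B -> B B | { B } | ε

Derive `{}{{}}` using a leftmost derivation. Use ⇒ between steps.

B⇒BB⇒{B}B⇒{}B⇒{}BB⇒{}{B}B⇒{}{BB}B⇒{}{BBB}B⇒{}{{B}BB}B⇒{}{{}BB}B⇒{}{{}B}B⇒{}{{}}B⇒{}{{}}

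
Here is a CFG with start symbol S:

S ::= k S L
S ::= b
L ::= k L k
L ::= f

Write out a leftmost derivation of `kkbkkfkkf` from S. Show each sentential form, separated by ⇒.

S ⇒ kSL ⇒ kkSLL ⇒ kkbLL ⇒ kkbkLkL ⇒ kkbkkLkkL ⇒ kkbkkfkkL ⇒ kkbkkfkkf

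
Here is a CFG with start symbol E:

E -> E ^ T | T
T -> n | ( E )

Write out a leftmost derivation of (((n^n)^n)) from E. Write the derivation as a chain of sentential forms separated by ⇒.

E ⇒ T ⇒ (E) ⇒ (T) ⇒ ((E)) ⇒ ((E^T)) ⇒ ((T^T)) ⇒ (((E)^T)) ⇒ (((E^T)^T)) ⇒ (((T^T)^T)) ⇒ (((n^T)^T)) ⇒ (((n^n)^T)) ⇒ (((n^n)^n))

E ⇒ T   [E -> T]
T ⇒ (E)   [T -> ( E )]
(E) ⇒ (T)   [E -> T]
(T) ⇒ ((E))   [T -> ( E )]
((E)) ⇒ ((E^T))   [E -> E ^ T]
((E^T)) ⇒ ((T^T))   [E -> T]
((T^T)) ⇒ (((E)^T))   [T -> ( E )]
(((E)^T)) ⇒ (((E^T)^T))   [E -> E ^ T]
(((E^T)^T)) ⇒ (((T^T)^T))   [E -> T]
(((T^T)^T)) ⇒ (((n^T)^T))   [T -> n]
(((n^T)^T)) ⇒ (((n^n)^T))   [T -> n]
(((n^n)^T)) ⇒ (((n^n)^n))   [T -> n]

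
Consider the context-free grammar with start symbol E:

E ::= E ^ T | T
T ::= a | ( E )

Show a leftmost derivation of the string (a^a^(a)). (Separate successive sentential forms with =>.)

E => T   [E ::= T]
T => (E)   [T ::= ( E )]
(E) => (E^T)   [E ::= E ^ T]
(E^T) => (E^T^T)   [E ::= E ^ T]
(E^T^T) => (T^T^T)   [E ::= T]
(T^T^T) => (a^T^T)   [T ::= a]
(a^T^T) => (a^a^T)   [T ::= a]
(a^a^T) => (a^a^(E))   [T ::= ( E )]
(a^a^(E)) => (a^a^(T))   [E ::= T]
(a^a^(T)) => (a^a^(a))   [T ::= a]

E=>T=>(E)=>(E^T)=>(E^T^T)=>(T^T^T)=>(a^T^T)=>(a^a^T)=>(a^a^(E))=>(a^a^(T))=>(a^a^(a))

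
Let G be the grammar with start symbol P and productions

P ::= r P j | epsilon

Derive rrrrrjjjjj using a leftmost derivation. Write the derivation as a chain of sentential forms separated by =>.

P=>rPj=>rrPjj=>rrrPjjj=>rrrrPjjjj=>rrrrrPjjjjj=>rrrrrjjjjj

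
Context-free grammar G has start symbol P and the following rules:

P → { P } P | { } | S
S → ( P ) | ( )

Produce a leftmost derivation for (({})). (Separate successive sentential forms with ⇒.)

P ⇒ S   [P → S]
S ⇒ (P)   [S → ( P )]
(P) ⇒ (S)   [P → S]
(S) ⇒ ((P))   [S → ( P )]
((P)) ⇒ (({}))   [P → { }]

P ⇒ S ⇒ (P) ⇒ (S) ⇒ ((P)) ⇒ (({}))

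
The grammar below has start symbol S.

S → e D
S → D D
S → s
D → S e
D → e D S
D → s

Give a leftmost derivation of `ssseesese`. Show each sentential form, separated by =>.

S => DD => sD => sSe => sDDe => sSeDe => sDDeDe => ssDeDe => ssseDe => ssseeDSe => ssseeSeSe => ssseeseSe => ssseesese

S => DD   [S → D D]
DD => sD   [D → s]
sD => sSe   [D → S e]
sSe => sDDe   [S → D D]
sDDe => sSeDe   [D → S e]
sSeDe => sDDeDe   [S → D D]
sDDeDe => ssDeDe   [D → s]
ssDeDe => ssseDe   [D → s]
ssseDe => ssseeDSe   [D → e D S]
ssseeDSe => ssseeSeSe   [D → S e]
ssseeSeSe => ssseeseSe   [S → s]
ssseeseSe => ssseesese   [S → s]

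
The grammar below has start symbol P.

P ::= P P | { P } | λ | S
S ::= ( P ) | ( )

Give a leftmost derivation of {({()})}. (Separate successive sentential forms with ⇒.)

P ⇒ {P}   [P ::= { P }]
{P} ⇒ {S}   [P ::= S]
{S} ⇒ {(P)}   [S ::= ( P )]
{(P)} ⇒ {(PP)}   [P ::= P P]
{(PP)} ⇒ {({P}P)}   [P ::= { P }]
{({P}P)} ⇒ {({PP}P)}   [P ::= P P]
{({PP}P)} ⇒ {({SP}P)}   [P ::= S]
{({SP}P)} ⇒ {({()P}P)}   [S ::= ( )]
{({()P}P)} ⇒ {({()}P)}   [P ::= λ]
{({()}P)} ⇒ {({()})}   [P ::= λ]

P⇒{P}⇒{S}⇒{(P)}⇒{(PP)}⇒{({P}P)}⇒{({PP}P)}⇒{({SP}P)}⇒{({()P}P)}⇒{({()}P)}⇒{({()})}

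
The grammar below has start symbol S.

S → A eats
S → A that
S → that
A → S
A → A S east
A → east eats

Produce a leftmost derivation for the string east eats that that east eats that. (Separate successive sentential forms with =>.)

S => A that => S that => A eats that => A S east eats that => S S east eats that => A that S east eats that => east eats that S east eats that => east eats that that east eats that

S => A that   [S → A that]
A that => S that   [A → S]
S that => A eats that   [S → A eats]
A eats that => A S east eats that   [A → A S east]
A S east eats that => S S east eats that   [A → S]
S S east eats that => A that S east eats that   [S → A that]
A that S east eats that => east eats that S east eats that   [A → east eats]
east eats that S east eats that => east eats that that east eats that   [S → that]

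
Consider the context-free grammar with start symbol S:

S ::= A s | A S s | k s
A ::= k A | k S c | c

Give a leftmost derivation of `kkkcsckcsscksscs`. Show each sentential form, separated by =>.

S => As => kScs => kASscs => kkScSscs => kkASscSscs => kkkScSscSscs => kkkAscSscSscs => kkkcscSscSscs => kkkcscAsscSscs => kkkcsckAsscSscs => kkkcsckcsscSscs => kkkcsckcsscksscs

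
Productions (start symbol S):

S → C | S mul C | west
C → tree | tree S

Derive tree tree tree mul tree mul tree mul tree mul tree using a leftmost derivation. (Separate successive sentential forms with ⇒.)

S ⇒ S mul C ⇒ C mul C ⇒ tree S mul C ⇒ tree S mul C mul C ⇒ tree S mul C mul C mul C ⇒ tree S mul C mul C mul C mul C ⇒ tree C mul C mul C mul C mul C ⇒ tree tree S mul C mul C mul C mul C ⇒ tree tree C mul C mul C mul C mul C ⇒ tree tree tree mul C mul C mul C mul C ⇒ tree tree tree mul tree mul C mul C mul C ⇒ tree tree tree mul tree mul tree mul C mul C ⇒ tree tree tree mul tree mul tree mul tree mul C ⇒ tree tree tree mul tree mul tree mul tree mul tree

S ⇒ S mul C   [S → S mul C]
S mul C ⇒ C mul C   [S → C]
C mul C ⇒ tree S mul C   [C → tree S]
tree S mul C ⇒ tree S mul C mul C   [S → S mul C]
tree S mul C mul C ⇒ tree S mul C mul C mul C   [S → S mul C]
tree S mul C mul C mul C ⇒ tree S mul C mul C mul C mul C   [S → S mul C]
tree S mul C mul C mul C mul C ⇒ tree C mul C mul C mul C mul C   [S → C]
tree C mul C mul C mul C mul C ⇒ tree tree S mul C mul C mul C mul C   [C → tree S]
tree tree S mul C mul C mul C mul C ⇒ tree tree C mul C mul C mul C mul C   [S → C]
tree tree C mul C mul C mul C mul C ⇒ tree tree tree mul C mul C mul C mul C   [C → tree]
tree tree tree mul C mul C mul C mul C ⇒ tree tree tree mul tree mul C mul C mul C   [C → tree]
tree tree tree mul tree mul C mul C mul C ⇒ tree tree tree mul tree mul tree mul C mul C   [C → tree]
tree tree tree mul tree mul tree mul C mul C ⇒ tree tree tree mul tree mul tree mul tree mul C   [C → tree]
tree tree tree mul tree mul tree mul tree mul C ⇒ tree tree tree mul tree mul tree mul tree mul tree   [C → tree]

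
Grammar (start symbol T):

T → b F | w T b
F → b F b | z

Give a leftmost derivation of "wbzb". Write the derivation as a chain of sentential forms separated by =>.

T => wTb   [T → w T b]
wTb => wbFb   [T → b F]
wbFb => wbzb   [F → z]

T => wTb => wbFb => wbzb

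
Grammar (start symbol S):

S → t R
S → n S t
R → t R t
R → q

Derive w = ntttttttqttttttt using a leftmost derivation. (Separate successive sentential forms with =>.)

S=>nSt=>ntRt=>nttRtt=>ntttRttt=>nttttRtttt=>ntttttRttttt=>nttttttRtttttt=>ntttttttRttttttt=>ntttttttqttttttt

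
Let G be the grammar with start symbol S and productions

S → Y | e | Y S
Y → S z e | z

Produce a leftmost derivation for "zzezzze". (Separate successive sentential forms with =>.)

S => Y   [S → Y]
Y => Sze   [Y → S z e]
Sze => YSze   [S → Y S]
YSze => SzeSze   [Y → S z e]
SzeSze => YzeSze   [S → Y]
YzeSze => zzeSze   [Y → z]
zzeSze => zzeYSze   [S → Y S]
zzeYSze => zzezSze   [Y → z]
zzezSze => zzezYze   [S → Y]
zzezYze => zzezzze   [Y → z]

S => Y => Sze => YSze => SzeSze => YzeSze => zzeSze => zzeYSze => zzezSze => zzezYze => zzezzze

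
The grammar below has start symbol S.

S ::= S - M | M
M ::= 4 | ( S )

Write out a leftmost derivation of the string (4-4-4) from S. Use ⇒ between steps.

S ⇒ M   [S ::= M]
M ⇒ (S)   [M ::= ( S )]
(S) ⇒ (S-M)   [S ::= S - M]
(S-M) ⇒ (S-M-M)   [S ::= S - M]
(S-M-M) ⇒ (M-M-M)   [S ::= M]
(M-M-M) ⇒ (4-M-M)   [M ::= 4]
(4-M-M) ⇒ (4-4-M)   [M ::= 4]
(4-4-M) ⇒ (4-4-4)   [M ::= 4]

S⇒M⇒(S)⇒(S-M)⇒(S-M-M)⇒(M-M-M)⇒(4-M-M)⇒(4-4-M)⇒(4-4-4)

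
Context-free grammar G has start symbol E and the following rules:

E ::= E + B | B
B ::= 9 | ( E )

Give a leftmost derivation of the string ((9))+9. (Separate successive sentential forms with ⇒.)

E ⇒ E+B ⇒ B+B ⇒ (E)+B ⇒ (B)+B ⇒ ((E))+B ⇒ ((B))+B ⇒ ((9))+B ⇒ ((9))+9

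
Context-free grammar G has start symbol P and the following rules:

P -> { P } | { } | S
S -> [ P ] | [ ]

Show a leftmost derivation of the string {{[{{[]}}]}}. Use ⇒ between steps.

P ⇒ {P} ⇒ {{P}} ⇒ {{S}} ⇒ {{[P]}} ⇒ {{[{P}]}} ⇒ {{[{{P}}]}} ⇒ {{[{{S}}]}} ⇒ {{[{{[]}}]}}

P ⇒ {P}   [P -> { P }]
{P} ⇒ {{P}}   [P -> { P }]
{{P}} ⇒ {{S}}   [P -> S]
{{S}} ⇒ {{[P]}}   [S -> [ P ]]
{{[P]}} ⇒ {{[{P}]}}   [P -> { P }]
{{[{P}]}} ⇒ {{[{{P}}]}}   [P -> { P }]
{{[{{P}}]}} ⇒ {{[{{S}}]}}   [P -> S]
{{[{{S}}]}} ⇒ {{[{{[]}}]}}   [S -> [ ]]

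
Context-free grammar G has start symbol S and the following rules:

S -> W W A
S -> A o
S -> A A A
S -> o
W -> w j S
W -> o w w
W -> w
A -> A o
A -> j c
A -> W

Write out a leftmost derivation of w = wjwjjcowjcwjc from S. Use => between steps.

S => WWA   [S -> W W A]
WWA => wjSWA   [W -> w j S]
wjSWA => wjWWAWA   [S -> W W A]
wjWWAWA => wjwjSWAWA   [W -> w j S]
wjwjSWAWA => wjwjAoWAWA   [S -> A o]
wjwjAoWAWA => wjwjjcoWAWA   [A -> j c]
wjwjjcoWAWA => wjwjjcowAWA   [W -> w]
wjwjjcowAWA => wjwjjcowjcWA   [A -> j c]
wjwjjcowjcWA => wjwjjcowjcwA   [W -> w]
wjwjjcowjcwA => wjwjjcowjcwjc   [A -> j c]

S => WWA => wjSWA => wjWWAWA => wjwjSWAWA => wjwjAoWAWA => wjwjjcoWAWA => wjwjjcowAWA => wjwjjcowjcWA => wjwjjcowjcwA => wjwjjcowjcwjc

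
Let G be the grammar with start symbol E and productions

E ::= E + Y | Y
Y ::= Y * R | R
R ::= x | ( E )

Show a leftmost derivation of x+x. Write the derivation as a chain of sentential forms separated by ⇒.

E ⇒ E+Y   [E ::= E + Y]
E+Y ⇒ Y+Y   [E ::= Y]
Y+Y ⇒ R+Y   [Y ::= R]
R+Y ⇒ x+Y   [R ::= x]
x+Y ⇒ x+R   [Y ::= R]
x+R ⇒ x+x   [R ::= x]

E⇒E+Y⇒Y+Y⇒R+Y⇒x+Y⇒x+R⇒x+x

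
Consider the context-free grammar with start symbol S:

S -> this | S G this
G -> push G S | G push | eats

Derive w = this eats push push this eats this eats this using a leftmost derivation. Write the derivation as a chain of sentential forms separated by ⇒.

S ⇒ S G this ⇒ S G this G this ⇒ S G this G this G this ⇒ this G this G this G this ⇒ this G push this G this G this ⇒ this G push push this G this G this ⇒ this eats push push this G this G this ⇒ this eats push push this eats this G this ⇒ this eats push push this eats this eats this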